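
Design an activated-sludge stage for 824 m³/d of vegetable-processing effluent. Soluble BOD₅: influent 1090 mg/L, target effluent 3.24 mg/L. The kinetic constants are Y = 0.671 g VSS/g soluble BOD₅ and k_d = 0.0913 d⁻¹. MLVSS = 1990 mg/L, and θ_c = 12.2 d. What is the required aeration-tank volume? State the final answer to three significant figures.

From the SRT design equation V = Y Q (S₀−S) θ_c / [X (1 + k_d θ_c)] = 0.671 × 824 × (1090 − 3.24) × 12.2 / [1990 × (1 + 0.0913 × 12.2)] = 7.33×10^6 / 4207 = 1743 m³.

V ≈ 1740 m³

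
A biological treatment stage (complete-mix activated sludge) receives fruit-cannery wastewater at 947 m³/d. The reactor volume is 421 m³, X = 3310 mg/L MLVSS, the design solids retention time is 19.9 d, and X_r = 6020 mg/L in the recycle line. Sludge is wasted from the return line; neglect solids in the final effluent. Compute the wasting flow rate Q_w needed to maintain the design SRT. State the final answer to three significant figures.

Q_w ≈ 11.6 m³/d

Q_w = (V·X)/(θ_c X_r) = 421.0 × 3310 / (19.9 × 6020) = 11.63 m³/d.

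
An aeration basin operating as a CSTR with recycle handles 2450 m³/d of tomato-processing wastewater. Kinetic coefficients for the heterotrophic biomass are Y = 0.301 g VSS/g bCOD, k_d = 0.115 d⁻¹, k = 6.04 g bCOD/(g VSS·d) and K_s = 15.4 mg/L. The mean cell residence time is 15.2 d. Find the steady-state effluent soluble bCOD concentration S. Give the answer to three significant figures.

Effluent substrate depends only on kinetics and SRT: S = K_s(1 + k_d θ_c) / [θ_c(Yk − k_d) − 1] = 15.4 × (1 + 0.115 × 15.2) / [15.2 × (0.301 × 6.04 − 0.115) − 1] = 42.32 / 24.89 = 1.701 mg/L.

S ≈ 1.70 mg/L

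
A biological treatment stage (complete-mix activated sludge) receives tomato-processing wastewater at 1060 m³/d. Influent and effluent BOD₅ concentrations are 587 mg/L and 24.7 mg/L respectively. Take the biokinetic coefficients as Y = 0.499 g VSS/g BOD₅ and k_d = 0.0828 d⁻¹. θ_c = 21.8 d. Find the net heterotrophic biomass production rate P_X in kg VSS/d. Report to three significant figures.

The observed yield is Y_obs = Y/(1 + k_d·θ_c) = 0.499 / (1 + 0.0828 × 21.8) = 0.499 / 2.805 = 0.1779 g VSS per g BOD₅ removed.
Substrate removed = Q·(S₀ − S) = 1060 m³/d × (587 − 24.7) g/m³ = 5.96×10^5 g/d = 596.0 kg/d.
So the net sludge growth is P_X = 0.1779 × 596.0 = 106.0 kg VSS/d.

P_X ≈ 106 kg VSS/d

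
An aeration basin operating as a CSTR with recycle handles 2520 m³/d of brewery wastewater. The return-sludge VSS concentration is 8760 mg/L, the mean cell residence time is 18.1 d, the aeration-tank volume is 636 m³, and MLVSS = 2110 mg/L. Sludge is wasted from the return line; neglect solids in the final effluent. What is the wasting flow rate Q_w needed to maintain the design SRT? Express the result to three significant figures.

Q_w ≈ 8.46 m³/d

Q_w = (V·X)/(θ_c X_r) = 636.0 × 2110 / (18.1 × 8760) = 8.464 m³/d.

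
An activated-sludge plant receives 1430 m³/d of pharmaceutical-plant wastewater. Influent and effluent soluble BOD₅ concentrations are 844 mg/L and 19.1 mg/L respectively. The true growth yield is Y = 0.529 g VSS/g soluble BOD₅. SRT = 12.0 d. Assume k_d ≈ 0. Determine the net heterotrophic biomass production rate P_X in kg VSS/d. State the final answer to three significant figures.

With endogenous decay neglected, the observed yield equals the true yield: Y_obs = Y = 0.529 g VSS/g soluble BOD₅.
Q·(S₀ − S) = 1430 × (844 − 19.1) × 10⁻³ = 1180 kg/d removed.
P_X = Y_obs · Q(S₀ − S) = 0.5290 × 1180 = 624.0 kg VSS/d.

P_X ≈ 624 kg VSS/d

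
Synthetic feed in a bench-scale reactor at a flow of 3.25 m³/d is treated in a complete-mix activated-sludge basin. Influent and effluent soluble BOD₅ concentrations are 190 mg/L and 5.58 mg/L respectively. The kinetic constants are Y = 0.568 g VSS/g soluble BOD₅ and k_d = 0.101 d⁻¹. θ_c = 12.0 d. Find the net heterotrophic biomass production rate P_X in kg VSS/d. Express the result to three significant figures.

P_X ≈ 0.154 kg VSS/d

Correct the yield for decay: Y_obs = Y/(1 + k_d θ_c) = 0.568 / (1 + 0.101 × 12.0) = 0.568 / 2.212 = 0.2568.
ΔS = 190 − 5.58 = 184.4 mg/L, so the substrate removal rate is 3.25 × 184.4/1000 = 0.5994 kg soluble BOD₅/d.
So the net sludge growth is P_X = 0.2568 × 0.5994 = 0.1539 kg VSS/d.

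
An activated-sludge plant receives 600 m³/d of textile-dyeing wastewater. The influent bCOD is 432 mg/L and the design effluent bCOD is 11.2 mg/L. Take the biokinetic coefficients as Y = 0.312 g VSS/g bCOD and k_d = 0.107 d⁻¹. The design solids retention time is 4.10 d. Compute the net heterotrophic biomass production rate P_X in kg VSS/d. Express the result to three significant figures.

P_X ≈ 54.8 kg VSS/d

Y_obs = Y / (1 + k_d θ_c) = 0.312 / (1 + 0.107 × 4.10) = 0.312 / 1.439 = 0.2169.
Mass of bCOD removed per day: Q(S₀ − S) = 600 × 420.8 g/m³ = 252.5 kg/d.
Biomass produced: P_X = Y_obs·Q·ΔS = 0.2169 × 252.5 ≈ 54.75 kg VSS/d.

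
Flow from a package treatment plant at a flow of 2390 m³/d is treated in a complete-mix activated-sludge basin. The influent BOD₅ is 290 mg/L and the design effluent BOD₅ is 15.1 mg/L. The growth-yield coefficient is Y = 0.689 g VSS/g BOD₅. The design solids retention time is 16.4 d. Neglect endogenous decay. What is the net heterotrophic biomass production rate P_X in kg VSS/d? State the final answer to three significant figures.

Since k_d ≈ 0, Y_obs = Y = 0.689 g VSS/g BOD₅.
Mass of BOD₅ removed per day: Q(S₀ − S) = 2390 × 274.9 g/m³ = 657.0 kg/d.
P_X = Y_obs · Q(S₀ − S) = 0.6890 × 657.0 = 452.7 kg VSS/d.

P_X ≈ 453 kg VSS/d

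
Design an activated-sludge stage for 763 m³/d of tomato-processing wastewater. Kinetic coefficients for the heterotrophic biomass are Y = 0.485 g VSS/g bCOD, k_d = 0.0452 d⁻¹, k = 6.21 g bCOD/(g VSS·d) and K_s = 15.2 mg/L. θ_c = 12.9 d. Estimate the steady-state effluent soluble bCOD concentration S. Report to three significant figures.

From the Monod/SRT balance for a CMAS, S = K_s·(1+k_d θ_c)/[θ_c·(Y k − k_d) − 1] = 15.2 × (1 + 0.0452 × 12.9) / [12.9 × (0.485 × 6.21 − 0.0452) − 1] = 24.06 / 37.27 = 0.6456 mg/L.

S ≈ 0.646 mg/L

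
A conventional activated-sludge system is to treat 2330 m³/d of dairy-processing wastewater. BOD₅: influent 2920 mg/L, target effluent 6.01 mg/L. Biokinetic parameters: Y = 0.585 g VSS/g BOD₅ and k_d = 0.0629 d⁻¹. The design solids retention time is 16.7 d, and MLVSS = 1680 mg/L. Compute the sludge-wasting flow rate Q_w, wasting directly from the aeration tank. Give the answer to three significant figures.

Q_w ≈ 1150 m³/d

Steady-state biomass mass balance: V·X·(1 + k_d·θ_c) = Y·Q·(S₀ − S)·θ_c, so V = 0.585 × 2330 × (2920 − 6.01) × 16.7 / [1680 × (1 + 0.0629 × 16.7)] = 6.63×10^7 / 3445 = 19256 m³.
For wasting at MLVSS concentration, Q_w = V/θ_c = 19256/16.7 = 1153 m³/d.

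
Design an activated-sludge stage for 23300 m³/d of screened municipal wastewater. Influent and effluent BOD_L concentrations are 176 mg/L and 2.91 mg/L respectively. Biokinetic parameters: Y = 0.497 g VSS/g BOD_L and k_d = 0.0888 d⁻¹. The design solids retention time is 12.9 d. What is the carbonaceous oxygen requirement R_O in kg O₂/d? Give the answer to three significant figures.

The observed yield is Y_obs = Y/(1 + k_d·θ_c) = 0.497 / (1 + 0.0888 × 12.9) = 0.497 / 2.146 = 0.2316 g VSS per g BOD_L removed.
Q·(S₀ − S) = 23300 × (176 − 2.91) × 10⁻³ = 4033 kg/d removed.
P_X = Y_obs·Q·(S₀ − S) = 0.2316 × 4033 = 934.2 kg VSS/d.
Carbonaceous O₂ demand = substrate oxidised − cell-mass equivalent = 4033 − 1.42 × 934.2 = 2706 kg O₂/d.

R_O ≈ 2710 kg O₂/d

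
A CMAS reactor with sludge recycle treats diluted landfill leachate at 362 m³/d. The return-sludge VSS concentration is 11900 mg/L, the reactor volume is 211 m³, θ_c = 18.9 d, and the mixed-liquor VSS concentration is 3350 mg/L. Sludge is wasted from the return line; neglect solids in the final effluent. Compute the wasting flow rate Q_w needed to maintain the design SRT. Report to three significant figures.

Wasting from the return line (neglecting effluent solids): Q_w = V·X / (θ_c·X_r) = 211.0 × 3350 / (18.9 × 11900) = 3.143 m³/d.

Q_w ≈ 3.14 m³/d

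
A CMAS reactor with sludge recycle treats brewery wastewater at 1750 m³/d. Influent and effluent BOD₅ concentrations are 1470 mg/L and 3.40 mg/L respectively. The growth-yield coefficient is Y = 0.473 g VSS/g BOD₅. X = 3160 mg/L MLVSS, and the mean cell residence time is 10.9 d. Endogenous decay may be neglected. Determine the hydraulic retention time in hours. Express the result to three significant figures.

τ ≈ 57.4 h

V·X = Y·Q·ΔS·θ_c gives V = 0.473 × 1750 × (1470 − 3.40) × 10.9 / 3160 = 4187 m³.
τ = V/Q = 4187/1750 = 2.393 d, or 57.43 h.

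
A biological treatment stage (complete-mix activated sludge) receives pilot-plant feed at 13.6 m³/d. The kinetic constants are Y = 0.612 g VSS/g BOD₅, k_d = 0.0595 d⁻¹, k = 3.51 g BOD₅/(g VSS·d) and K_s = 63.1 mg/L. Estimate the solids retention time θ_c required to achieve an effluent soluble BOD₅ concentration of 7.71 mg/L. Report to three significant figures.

θ_c ≈ 5.73 d

At the target effluent, Y k S/(K_s+S) = 0.612×3.51×7.71/70.81 = 0.2339 d⁻¹.
1/θ_c = 0.2339 − 0.0595 = 0.1744 d⁻¹, so θ_c = 5.734 d.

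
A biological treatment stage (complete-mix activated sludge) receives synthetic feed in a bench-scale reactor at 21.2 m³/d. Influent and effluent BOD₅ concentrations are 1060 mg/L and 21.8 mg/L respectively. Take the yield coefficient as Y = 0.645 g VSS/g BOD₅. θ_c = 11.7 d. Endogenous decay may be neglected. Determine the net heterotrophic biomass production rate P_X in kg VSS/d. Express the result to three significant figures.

P_X ≈ 14.2 kg VSS/d

Since k_d ≈ 0, Y_obs = Y = 0.645 g VSS/g BOD₅.
Mass of BOD₅ removed per day: Q(S₀ − S) = 21.2 × 1038 g/m³ = 22.01 kg/d.
Biomass produced: P_X = Y_obs·Q·ΔS = 0.6450 × 22.01 ≈ 14.20 kg VSS/d.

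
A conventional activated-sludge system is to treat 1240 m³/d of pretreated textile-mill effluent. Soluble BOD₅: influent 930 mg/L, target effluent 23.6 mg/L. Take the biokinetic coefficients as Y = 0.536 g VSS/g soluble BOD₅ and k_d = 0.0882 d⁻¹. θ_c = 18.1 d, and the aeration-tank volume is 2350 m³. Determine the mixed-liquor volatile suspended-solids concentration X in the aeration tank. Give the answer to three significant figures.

Solving the biomass balance for X: X = Y Q (S₀−S) θ_c / [V (1+k_d θ_c)] = 0.536 × 1240 × (930 − 23.6) × 18.1 / [2350 × (1 + 0.0882 × 18.1)] = 1787 mg/L.

X ≈ 1790 mg/L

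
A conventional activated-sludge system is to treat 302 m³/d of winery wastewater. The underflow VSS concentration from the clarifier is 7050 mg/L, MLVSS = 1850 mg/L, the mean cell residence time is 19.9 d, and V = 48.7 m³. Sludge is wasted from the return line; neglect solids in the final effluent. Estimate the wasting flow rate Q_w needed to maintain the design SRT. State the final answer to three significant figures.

Wasting from the return line (neglecting effluent solids): Q_w = V·X / (θ_c·X_r) = 48.70 × 1850 / (19.9 × 7050) = 0.6422 m³/d.

Q_w ≈ 0.642 m³/d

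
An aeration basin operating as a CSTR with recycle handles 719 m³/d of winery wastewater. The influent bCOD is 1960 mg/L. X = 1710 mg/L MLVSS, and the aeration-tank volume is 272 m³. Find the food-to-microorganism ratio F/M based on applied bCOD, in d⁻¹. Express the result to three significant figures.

Food-to-microorganism ratio F/M = Q S₀ / (V X) = 719 × 1960 / (272.0 × 1710) = 3.030 d⁻¹.

F/M ≈ 3.03 d⁻¹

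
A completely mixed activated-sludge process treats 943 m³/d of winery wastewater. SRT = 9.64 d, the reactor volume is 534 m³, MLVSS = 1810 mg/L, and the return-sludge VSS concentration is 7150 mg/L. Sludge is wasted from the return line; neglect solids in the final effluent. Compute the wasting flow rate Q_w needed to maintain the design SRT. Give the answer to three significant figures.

Q_w = (V·X)/(θ_c X_r) = 534.0 × 1810 / (9.64 × 7150) = 14.02 m³/d.

Q_w ≈ 14.0 m³/d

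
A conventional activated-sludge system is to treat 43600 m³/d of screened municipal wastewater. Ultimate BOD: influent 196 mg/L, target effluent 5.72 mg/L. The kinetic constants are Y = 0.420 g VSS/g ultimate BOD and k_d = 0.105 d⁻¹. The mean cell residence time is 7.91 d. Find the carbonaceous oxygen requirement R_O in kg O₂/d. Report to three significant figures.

R_O ≈ 5590 kg O₂/d

Y_obs = Y / (1 + k_d θ_c) = 0.420 / (1 + 0.105 × 7.91) = 0.420 / 1.831 = 0.2294.
Mass of ultimate BOD removed per day: Q(S₀ − S) = 43600 × 190.3 g/m³ = 8296 kg/d.
Net sludge production P_X = 0.2294 × 8296 = 1903 kg VSS/d.
R_O = Q·ΔS − 1.42 P_X = 8296 − 2703 = 5593 kg O₂/d.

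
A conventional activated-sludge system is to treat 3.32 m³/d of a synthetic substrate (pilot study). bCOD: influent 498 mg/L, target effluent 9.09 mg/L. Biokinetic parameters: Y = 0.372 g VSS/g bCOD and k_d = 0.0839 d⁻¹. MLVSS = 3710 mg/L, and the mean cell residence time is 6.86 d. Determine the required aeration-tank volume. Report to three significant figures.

V ≈ 0.709 m³

Rearranging the biomass balance for a CMAS with decay, V = Y·Q·ΔS·θ_c / [X·(1+k_d θ_c)] = 0.372 × 3.32 × (498 − 9.09) × 6.86 / [3710 × (1 + 0.0839 × 6.86)] = 4.14×10^3 / 5845 = 0.7086 m³.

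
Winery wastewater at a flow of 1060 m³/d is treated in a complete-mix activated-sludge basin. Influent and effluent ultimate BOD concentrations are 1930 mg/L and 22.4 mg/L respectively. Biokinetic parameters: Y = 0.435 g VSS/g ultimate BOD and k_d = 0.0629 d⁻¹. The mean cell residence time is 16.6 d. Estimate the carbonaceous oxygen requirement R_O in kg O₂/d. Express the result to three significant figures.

The observed yield is Y_obs = Y/(1 + k_d·θ_c) = 0.435 / (1 + 0.0629 × 16.6) = 0.435 / 2.044 = 0.2128 g VSS per g ultimate BOD removed.
Mass of ultimate BOD removed per day: Q(S₀ − S) = 1060 × 1908 g/m³ = 2022 kg/d.
Biomass synthesised: P_X = Y_obs × 2022 = 430.3 kg VSS/d.
R_O = Q·ΔS − 1.42 P_X = 2022 − 611.0 = 1411 kg O₂/d.

R_O ≈ 1410 kg O₂/d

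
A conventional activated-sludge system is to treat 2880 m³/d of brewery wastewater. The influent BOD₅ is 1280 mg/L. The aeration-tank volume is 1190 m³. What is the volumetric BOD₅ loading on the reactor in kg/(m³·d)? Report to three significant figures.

L_v ≈ 3.10 kg BOD₅/(m³·d)

Applied BOD₅ load per unit volume = Q·S₀/V = (2880 × 1280/1000)/1190 = 3.098 kg BOD₅·m⁻³·d⁻¹.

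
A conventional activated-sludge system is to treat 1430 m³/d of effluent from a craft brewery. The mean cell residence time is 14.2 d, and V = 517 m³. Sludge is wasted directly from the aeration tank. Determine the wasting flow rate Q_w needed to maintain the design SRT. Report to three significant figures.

Q_w ≈ 36.4 m³/d

For wasting at MLVSS concentration, Q_w = V/θ_c = 517.0/14.2 = 36.41 m³/d.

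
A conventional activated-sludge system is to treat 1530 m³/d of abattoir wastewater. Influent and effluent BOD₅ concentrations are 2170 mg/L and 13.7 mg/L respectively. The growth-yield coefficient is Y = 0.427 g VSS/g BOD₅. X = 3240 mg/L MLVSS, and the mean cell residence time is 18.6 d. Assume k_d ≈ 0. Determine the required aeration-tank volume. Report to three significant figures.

Biomass mass balance (decay neglected): V·X = Y·Q·(S₀ − S)·θ_c, so V = 0.427 × 1530 × (2170 − 13.7) × 18.6 / 3240 = 8087 m³.

V ≈ 8090 m³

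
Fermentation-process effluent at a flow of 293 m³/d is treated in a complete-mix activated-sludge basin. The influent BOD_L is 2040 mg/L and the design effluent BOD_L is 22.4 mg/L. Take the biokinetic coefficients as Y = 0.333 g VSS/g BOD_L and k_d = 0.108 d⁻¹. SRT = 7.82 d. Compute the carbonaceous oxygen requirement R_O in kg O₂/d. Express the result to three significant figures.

R_O ≈ 440 kg O₂/d

Observed yield with endogenous decay: Y_obs = Y / (1 + k_d·θ_c) = 0.333 / (1 + 0.108 × 7.82) = 0.333 / 1.845 = 0.1805 g VSS/g BOD_L.
Mass of BOD_L removed per day: Q(S₀ − S) = 293 × 2018 g/m³ = 591.2 kg/d.
P_X = Y_obs·Q·(S₀ − S) = 0.1805 × 591.2 = 106.7 kg VSS/d.
Carbonaceous O₂ demand = substrate oxidised − cell-mass equivalent = 591.2 − 1.42 × 106.7 = 439.6 kg O₂/d.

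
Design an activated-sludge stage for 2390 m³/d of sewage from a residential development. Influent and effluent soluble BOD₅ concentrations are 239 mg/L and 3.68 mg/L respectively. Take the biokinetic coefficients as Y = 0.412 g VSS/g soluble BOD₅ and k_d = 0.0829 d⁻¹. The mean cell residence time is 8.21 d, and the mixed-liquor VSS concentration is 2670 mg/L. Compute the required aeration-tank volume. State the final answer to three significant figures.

From the SRT design equation V = Y Q (S₀−S) θ_c / [X (1 + k_d θ_c)] = 0.412 × 2390 × (239 − 3.68) × 8.21 / [2670 × (1 + 0.0829 × 8.21)] = 1.9×10^6 / 4487 = 424.0 m³.

V ≈ 424 m³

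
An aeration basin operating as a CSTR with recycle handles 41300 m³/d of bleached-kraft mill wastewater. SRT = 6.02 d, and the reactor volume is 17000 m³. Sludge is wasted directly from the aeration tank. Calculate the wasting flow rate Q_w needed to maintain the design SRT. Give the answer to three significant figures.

Q_w ≈ 2820 m³/d

Wasting from the aeration tank: Q_w = V / θ_c = 17000 / 6.02 = 2824 m³/d.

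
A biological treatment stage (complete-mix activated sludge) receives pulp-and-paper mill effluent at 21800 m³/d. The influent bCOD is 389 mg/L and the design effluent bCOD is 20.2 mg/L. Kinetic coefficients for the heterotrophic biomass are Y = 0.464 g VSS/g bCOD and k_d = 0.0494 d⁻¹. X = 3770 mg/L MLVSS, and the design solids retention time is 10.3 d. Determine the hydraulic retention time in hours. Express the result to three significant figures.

τ ≈ 7.44 h

From the SRT design equation V = Y Q (S₀−S) θ_c / [X (1 + k_d θ_c)] = 0.464 × 21800 × (389 − 20.2) × 10.3 / [3770 × (1 + 0.0494 × 10.3)] = 3.84×10^7 / 5688 = 6755 m³.
HRT = V/Q = 6755 m³ / 21800 m³·d⁻¹ = 0.3099 d × 24 = 7.437 h.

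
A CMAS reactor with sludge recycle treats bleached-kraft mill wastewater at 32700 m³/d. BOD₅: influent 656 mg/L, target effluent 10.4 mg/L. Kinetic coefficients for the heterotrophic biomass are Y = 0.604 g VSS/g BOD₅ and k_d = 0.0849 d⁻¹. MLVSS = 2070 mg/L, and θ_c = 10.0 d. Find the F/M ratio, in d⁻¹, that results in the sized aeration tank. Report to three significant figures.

F/M ≈ 0.311 d⁻¹

Steady-state biomass mass balance: V·X·(1 + k_d·θ_c) = Y·Q·(S₀ − S)·θ_c, so V = 0.604 × 32700 × (656 − 10.4) × 10.0 / [2070 × (1 + 0.0849 × 10.0)] = 1.28×10^8 / 3827 = 33315 m³.
F/M = Q·S₀ / (V·X) = 32700 × 656 / (33315 × 2070) = 0.3111 g BOD₅·(g VSS·d)⁻¹.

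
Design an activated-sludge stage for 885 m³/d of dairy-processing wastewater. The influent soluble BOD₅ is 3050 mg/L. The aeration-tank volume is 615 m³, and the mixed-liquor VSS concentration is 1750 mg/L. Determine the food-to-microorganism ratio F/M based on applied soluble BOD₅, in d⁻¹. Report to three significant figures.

F/M = applied load / biomass = Q·S₀/(V·X) = 885 × 3050 / (615.0 × 1750) = 2.508 d⁻¹.

F/M ≈ 2.51 d⁻¹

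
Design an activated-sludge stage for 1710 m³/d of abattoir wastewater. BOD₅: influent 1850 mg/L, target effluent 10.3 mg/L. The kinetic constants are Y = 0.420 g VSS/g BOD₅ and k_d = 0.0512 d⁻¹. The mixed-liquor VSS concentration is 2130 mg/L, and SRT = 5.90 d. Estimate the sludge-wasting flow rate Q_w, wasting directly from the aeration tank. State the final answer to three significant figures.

Steady-state biomass mass balance: V·X·(1 + k_d·θ_c) = Y·Q·(S₀ − S)·θ_c, so V = 0.420 × 1710 × (1850 − 10.3) × 5.90 / [2130 × (1 + 0.0512 × 5.90)] = 7.8×10^6 / 2773 = 2811 m³.
With mixed-liquor wasting, θ_c = V/Q_w, so Q_w = V/θ_c = 2811/5.90 = 476.4 m³/d.

Q_w ≈ 476 m³/d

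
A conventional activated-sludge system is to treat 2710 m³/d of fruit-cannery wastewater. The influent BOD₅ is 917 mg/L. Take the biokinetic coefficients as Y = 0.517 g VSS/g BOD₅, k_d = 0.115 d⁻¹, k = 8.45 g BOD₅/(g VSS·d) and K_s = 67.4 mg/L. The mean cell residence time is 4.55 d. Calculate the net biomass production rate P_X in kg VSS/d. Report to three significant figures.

For a completely mixed reactor with recycle the Lawrence–McCarty relation gives S = K_s·(1 + k_d·θ_c) / [θ_c·(Y·k − k_d) − 1] = 67.4 × (1 + 0.115 × 4.55) / [4.55 × (0.517 × 8.45 − 0.115) − 1] = 102.7 / 18.35 = 5.594 mg/L.
Observed yield with endogenous decay: Y_obs = Y / (1 + k_d·θ_c) = 0.517 / (1 + 0.115 × 4.55) = 0.517 / 1.523 = 0.3394 g VSS/g BOD₅.
ΔS = 917 − 5.59 = 911.4 mg/L, so the substrate removal rate is 2710 × 911.4/1000 = 2470 kg BOD₅/d.
Net biomass production P_X = Y_obs × Q·(S₀ − S) = 0.3394 × 2470 = 838.3 kg VSS/d.

P_X ≈ 838 kg VSS/d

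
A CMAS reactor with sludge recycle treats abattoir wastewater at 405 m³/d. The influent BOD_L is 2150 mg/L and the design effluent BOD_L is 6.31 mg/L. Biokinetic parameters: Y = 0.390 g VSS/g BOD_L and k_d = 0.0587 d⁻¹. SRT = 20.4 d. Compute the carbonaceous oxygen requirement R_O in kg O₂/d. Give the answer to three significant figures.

Y_obs = Y / (1 + k_d θ_c) = 0.390 / (1 + 0.0587 × 20.4) = 0.390 / 2.197 = 0.1775.
Q·(S₀ − S) = 405 × (2150 − 6.31) × 10⁻³ = 868.2 kg/d removed.
P_X = Y_obs·Q·(S₀ − S) = 0.1775 × 868.2 = 154.1 kg VSS/d.
R_O = Q·ΔS − 1.42 P_X = 868.2 − 218.8 = 649.4 kg O₂/d.

R_O ≈ 649 kg O₂/d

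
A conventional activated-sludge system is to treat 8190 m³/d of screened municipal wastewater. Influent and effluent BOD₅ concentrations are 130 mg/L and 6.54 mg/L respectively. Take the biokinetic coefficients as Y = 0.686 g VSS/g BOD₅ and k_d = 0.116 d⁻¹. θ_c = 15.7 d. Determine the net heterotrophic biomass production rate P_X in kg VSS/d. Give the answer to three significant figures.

The observed yield is Y_obs = Y/(1 + k_d·θ_c) = 0.686 / (1 + 0.116 × 15.7) = 0.686 / 2.821 = 0.2432 g VSS per g BOD₅ removed.
Substrate removed = Q·(S₀ − S) = 8190 m³/d × (130 − 6.54) g/m³ = 1.01×10^6 g/d = 1011 kg/d.
Biomass produced: P_X = Y_obs·Q·ΔS = 0.2432 × 1011 ≈ 245.9 kg VSS/d.

P_X ≈ 246 kg VSS/d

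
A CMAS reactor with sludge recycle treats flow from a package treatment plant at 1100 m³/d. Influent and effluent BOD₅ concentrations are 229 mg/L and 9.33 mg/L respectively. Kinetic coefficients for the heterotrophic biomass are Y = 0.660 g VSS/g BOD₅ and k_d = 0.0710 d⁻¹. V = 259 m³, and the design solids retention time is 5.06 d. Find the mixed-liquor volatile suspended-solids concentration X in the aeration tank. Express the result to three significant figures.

Solving the biomass balance for X: X = Y Q (S₀−S) θ_c / [V (1+k_d θ_c)] = 0.660 × 1100 × (229 − 9.33) × 5.06 / [259 × (1 + 0.0710 × 5.06)] = 2292 mg/L.

X ≈ 2290 mg/L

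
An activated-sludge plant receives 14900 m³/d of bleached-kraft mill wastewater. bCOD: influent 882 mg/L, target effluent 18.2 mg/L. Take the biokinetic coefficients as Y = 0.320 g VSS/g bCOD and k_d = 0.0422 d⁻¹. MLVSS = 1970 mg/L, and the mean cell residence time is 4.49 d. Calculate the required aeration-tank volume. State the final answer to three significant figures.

V ≈ 7890 m³

Rearranging the biomass balance for a CMAS with decay, V = Y·Q·ΔS·θ_c / [X·(1+k_d θ_c)] = 0.320 × 14900 × (882 − 18.2) × 4.49 / [1970 × (1 + 0.0422 × 4.49)] = 1.85×10^7 / 2343 = 7892 m³.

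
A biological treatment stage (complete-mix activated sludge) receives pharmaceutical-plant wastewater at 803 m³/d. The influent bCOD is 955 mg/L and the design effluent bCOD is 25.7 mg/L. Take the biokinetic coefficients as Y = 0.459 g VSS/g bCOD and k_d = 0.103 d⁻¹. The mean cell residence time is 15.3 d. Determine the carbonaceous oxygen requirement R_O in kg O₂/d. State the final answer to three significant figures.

Observed yield with endogenous decay: Y_obs = Y / (1 + k_d·θ_c) = 0.459 / (1 + 0.103 × 15.3) = 0.459 / 2.576 = 0.1782 g VSS/g bCOD.
Substrate removed = Q·(S₀ − S) = 803 m³/d × (955 − 25.7) g/m³ = 7.46×10^5 g/d = 746.2 kg/d.
P_X = Y_obs·Q·(S₀ − S) = 0.1782 × 746.2 = 133.0 kg VSS/d.
R_O = Q·ΔS − 1.42 P_X = 746.2 − 188.8 = 557.4 kg O₂/d.

R_O ≈ 557 kg O₂/d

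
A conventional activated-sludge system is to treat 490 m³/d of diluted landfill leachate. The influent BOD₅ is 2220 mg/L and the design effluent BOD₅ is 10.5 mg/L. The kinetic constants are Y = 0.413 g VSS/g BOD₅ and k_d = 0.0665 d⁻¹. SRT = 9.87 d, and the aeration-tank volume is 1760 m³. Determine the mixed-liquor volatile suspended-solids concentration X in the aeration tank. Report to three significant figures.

X ≈ 1510 mg/L

From V·X·(1 + k_d·θ_c) = Y·Q·(S₀ − S)·θ_c: X = 0.413 × 490 × (2220 − 10.5) × 9.87 / [1760 × (1 + 0.0665 × 9.87)] = 1514 mg/L.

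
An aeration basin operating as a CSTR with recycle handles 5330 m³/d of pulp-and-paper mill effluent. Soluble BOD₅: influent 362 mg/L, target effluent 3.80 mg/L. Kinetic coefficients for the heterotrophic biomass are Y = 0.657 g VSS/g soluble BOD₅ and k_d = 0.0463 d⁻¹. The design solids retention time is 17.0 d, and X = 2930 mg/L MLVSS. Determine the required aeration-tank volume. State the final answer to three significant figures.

V ≈ 4070 m³

From the SRT design equation V = Y Q (S₀−S) θ_c / [X (1 + k_d θ_c)] = 0.657 × 5330 × (362 − 3.80) × 17.0 / [2930 × (1 + 0.0463 × 17.0)] = 2.13×10^7 / 5236 = 4072 m³.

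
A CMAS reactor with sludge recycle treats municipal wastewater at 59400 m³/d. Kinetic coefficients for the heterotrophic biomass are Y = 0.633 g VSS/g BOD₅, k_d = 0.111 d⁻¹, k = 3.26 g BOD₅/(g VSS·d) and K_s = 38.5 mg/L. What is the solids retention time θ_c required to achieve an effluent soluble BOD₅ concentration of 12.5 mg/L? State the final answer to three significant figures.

At the target effluent, Y k S/(K_s+S) = 0.633×3.26×12.5/51.00 = 0.5058 d⁻¹.
θ_c = 1/(μ − k_d) = 1/(0.5058 − 0.111) = 1/0.3948 = 2.533 d.

θ_c ≈ 2.53 d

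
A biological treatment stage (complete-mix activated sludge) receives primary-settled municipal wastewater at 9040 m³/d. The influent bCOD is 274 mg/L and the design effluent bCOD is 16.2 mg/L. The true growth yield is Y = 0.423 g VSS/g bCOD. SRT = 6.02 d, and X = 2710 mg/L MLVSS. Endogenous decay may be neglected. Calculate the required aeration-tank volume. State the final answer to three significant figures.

V ≈ 2190 m³

Biomass mass balance (decay neglected): V·X = Y·Q·(S₀ − S)·θ_c, so V = 0.423 × 9040 × (274 − 16.2) × 6.02 / 2710 = 2190 m³.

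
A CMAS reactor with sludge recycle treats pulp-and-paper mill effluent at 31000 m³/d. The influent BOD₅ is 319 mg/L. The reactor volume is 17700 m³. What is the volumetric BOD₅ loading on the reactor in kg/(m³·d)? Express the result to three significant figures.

Volumetric loading L_v = Q·S₀ / V = 31000 × 319 g/m³ / 17700 m³ = 558.7 g/(m³·d) = 0.5587 kg BOD₅/(m³·d).

L_v ≈ 0.559 kg BOD₅/(m³·d)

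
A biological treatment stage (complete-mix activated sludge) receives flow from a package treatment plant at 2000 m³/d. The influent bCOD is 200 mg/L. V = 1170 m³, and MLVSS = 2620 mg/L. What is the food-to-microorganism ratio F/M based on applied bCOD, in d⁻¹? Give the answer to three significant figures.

F/M ≈ 0.130 d⁻¹

F/M = Q·S₀ / (V·X) = 2000 × 200 / (1170 × 2620) = 0.1305 g bCOD·(g VSS·d)⁻¹.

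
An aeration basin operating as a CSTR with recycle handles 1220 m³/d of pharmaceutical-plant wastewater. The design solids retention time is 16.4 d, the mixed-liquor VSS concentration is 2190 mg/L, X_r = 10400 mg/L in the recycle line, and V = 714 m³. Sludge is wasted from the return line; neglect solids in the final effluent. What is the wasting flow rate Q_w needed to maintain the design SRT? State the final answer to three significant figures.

θ_c = V·X/(Q_w·X_r) when wasting from the recycle, so Q_w = V·X/(θ_c·X_r) = 714.0 × 2190 / (16.4 × 10400) = 9.168 m³/d.

Q_w ≈ 9.17 m³/d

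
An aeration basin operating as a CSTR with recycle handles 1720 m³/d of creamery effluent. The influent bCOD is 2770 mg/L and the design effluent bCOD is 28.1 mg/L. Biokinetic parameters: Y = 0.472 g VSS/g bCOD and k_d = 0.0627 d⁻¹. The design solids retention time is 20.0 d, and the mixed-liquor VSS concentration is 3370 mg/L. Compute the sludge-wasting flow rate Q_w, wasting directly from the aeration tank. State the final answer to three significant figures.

Rearranging the biomass balance for a CMAS with decay, V = Y·Q·ΔS·θ_c / [X·(1+k_d θ_c)] = 0.472 × 1720 × (2770 − 28.1) × 20.0 / [3370 × (1 + 0.0627 × 20.0)] = 4.45×10^7 / 7596 = 5861 m³.
For wasting at MLVSS concentration, Q_w = V/θ_c = 5861/20.0 = 293.0 m³/d.

Q_w ≈ 293 m³/d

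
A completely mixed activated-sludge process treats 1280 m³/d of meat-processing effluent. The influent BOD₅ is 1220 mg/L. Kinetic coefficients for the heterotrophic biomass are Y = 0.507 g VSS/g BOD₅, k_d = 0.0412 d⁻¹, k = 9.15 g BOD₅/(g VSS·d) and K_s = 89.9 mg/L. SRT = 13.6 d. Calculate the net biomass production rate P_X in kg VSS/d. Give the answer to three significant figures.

P_X ≈ 506 kg VSS/d

Effluent substrate depends only on kinetics and SRT: S = K_s(1 + k_d θ_c) / [θ_c(Yk − k_d) − 1] = 89.9 × (1 + 0.0412 × 13.6) / [13.6 × (0.507 × 9.15 − 0.0412) − 1] = 140.3 / 61.53 = 2.280 mg/L.
Observed yield with endogenous decay: Y_obs = Y / (1 + k_d·θ_c) = 0.507 / (1 + 0.0412 × 13.6) = 0.507 / 1.560 = 0.3249 g VSS/g BOD₅.
Q·(S₀ − S) = 1280 × (1220 − 2.28) × 10⁻³ = 1559 kg/d removed.
Biomass produced: P_X = Y_obs·Q·ΔS = 0.3249 × 1559 ≈ 506.5 kg VSS/d.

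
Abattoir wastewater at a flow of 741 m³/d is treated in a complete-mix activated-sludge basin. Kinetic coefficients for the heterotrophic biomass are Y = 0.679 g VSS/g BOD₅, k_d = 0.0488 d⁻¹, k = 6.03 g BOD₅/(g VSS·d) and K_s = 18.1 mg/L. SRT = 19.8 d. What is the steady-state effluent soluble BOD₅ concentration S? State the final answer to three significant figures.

S ≈ 0.450 mg/L

For a completely mixed reactor with recycle the Lawrence–McCarty relation gives S = K_s·(1 + k_d·θ_c) / [θ_c·(Y·k − k_d) − 1] = 18.1 × (1 + 0.0488 × 19.8) / [19.8 × (0.679 × 6.03 − 0.0488) − 1] = 35.59 / 79.10 = 0.4499 mg/L.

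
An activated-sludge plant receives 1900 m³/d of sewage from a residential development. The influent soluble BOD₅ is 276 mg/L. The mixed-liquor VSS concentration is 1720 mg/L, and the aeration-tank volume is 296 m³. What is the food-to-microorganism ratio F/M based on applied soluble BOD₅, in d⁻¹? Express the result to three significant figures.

F/M = Q·S₀ / (V·X) = 1900 × 276 / (296.0 × 1720) = 1.030 g soluble BOD₅·(g VSS·d)⁻¹.

F/M ≈ 1.03 d⁻¹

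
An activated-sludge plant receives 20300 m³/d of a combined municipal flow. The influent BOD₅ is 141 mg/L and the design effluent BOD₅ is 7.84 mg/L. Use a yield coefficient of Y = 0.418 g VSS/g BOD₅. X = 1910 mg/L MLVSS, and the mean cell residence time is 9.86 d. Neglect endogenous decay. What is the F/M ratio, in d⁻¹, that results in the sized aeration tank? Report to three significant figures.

Biomass mass balance (decay neglected): V·X = Y·Q·(S₀ − S)·θ_c, so V = 0.418 × 20300 × (141 − 7.84) × 9.86 / 1910 = 5833 m³.
F/M = applied load / biomass = Q·S₀/(V·X) = 20300 × 141 / (5833 × 1910) = 0.2569 d⁻¹.

F/M ≈ 0.257 d⁻¹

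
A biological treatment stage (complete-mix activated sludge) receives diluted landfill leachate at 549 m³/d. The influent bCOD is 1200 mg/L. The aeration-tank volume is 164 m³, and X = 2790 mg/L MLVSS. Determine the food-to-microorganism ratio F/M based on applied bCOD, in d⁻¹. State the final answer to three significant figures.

Food-to-microorganism ratio F/M = Q S₀ / (V X) = 549 × 1200 / (164.0 × 2790) = 1.440 d⁻¹.

F/M ≈ 1.44 d⁻¹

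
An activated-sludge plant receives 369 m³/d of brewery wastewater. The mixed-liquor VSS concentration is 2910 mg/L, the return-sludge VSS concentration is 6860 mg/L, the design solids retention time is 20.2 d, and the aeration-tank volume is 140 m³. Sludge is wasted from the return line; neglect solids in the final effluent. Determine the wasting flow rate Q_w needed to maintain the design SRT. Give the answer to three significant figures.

Q_w = (V·X)/(θ_c X_r) = 140.0 × 2910 / (20.2 × 6860) = 2.940 m³/d.

Q_w ≈ 2.94 m³/d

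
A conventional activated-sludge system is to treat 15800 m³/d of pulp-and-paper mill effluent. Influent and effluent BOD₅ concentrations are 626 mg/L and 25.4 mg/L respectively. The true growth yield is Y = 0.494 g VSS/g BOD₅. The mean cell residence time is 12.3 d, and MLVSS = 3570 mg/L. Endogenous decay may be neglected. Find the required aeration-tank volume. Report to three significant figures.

V ≈ 16200 m³

Biomass mass balance (decay neglected): V·X = Y·Q·(S₀ − S)·θ_c, so V = 0.494 × 15800 × (626 − 25.4) × 12.3 / 3570 = 16151 m³.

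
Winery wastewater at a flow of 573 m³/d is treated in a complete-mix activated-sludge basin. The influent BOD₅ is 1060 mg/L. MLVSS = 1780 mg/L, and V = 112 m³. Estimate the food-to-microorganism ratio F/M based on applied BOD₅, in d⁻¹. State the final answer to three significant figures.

F/M = applied load / biomass = Q·S₀/(V·X) = 573 × 1060 / (112.0 × 1780) = 3.047 d⁻¹.

F/M ≈ 3.05 d⁻¹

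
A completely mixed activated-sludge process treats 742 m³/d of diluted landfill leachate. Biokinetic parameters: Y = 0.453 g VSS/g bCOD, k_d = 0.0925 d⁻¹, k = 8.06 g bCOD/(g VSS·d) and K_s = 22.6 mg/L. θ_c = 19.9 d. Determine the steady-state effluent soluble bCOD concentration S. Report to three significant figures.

S ≈ 0.920 mg/L

Effluent substrate depends only on kinetics and SRT: S = K_s(1 + k_d θ_c) / [θ_c(Yk − k_d) − 1] = 22.6 × (1 + 0.0925 × 19.9) / [19.9 × (0.453 × 8.06 − 0.0925) − 1] = 64.20 / 69.82 = 0.9196 mg/L.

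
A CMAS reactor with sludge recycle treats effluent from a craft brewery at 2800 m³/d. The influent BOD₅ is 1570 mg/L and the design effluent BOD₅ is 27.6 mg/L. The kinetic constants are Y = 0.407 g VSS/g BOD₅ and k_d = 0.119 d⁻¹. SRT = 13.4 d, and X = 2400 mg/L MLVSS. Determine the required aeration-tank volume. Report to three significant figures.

V ≈ 3780 m³

From the SRT design equation V = Y Q (S₀−S) θ_c / [X (1 + k_d θ_c)] = 0.407 × 2800 × (1570 − 27.6) × 13.4 / [2400 × (1 + 0.119 × 13.4)] = 2.36×10^7 / 6227 = 3782 m³.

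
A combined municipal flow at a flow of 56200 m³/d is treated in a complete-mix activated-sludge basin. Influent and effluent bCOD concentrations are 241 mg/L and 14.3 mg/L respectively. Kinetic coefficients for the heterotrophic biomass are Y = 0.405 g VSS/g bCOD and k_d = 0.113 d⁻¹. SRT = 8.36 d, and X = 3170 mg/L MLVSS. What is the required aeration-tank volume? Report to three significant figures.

Steady-state biomass mass balance: V·X·(1 + k_d·θ_c) = Y·Q·(S₀ − S)·θ_c, so V = 0.405 × 56200 × (241 − 14.3) × 8.36 / [3170 × (1 + 0.113 × 8.36)] = 4.31×10^7 / 6165 = 6997 m³.

V ≈ 7000 m³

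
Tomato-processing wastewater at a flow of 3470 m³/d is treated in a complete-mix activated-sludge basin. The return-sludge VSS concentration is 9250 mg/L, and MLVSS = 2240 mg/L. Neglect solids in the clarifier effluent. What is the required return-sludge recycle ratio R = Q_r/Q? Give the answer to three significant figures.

R = Q_r/Q = X/(X_r − X) = 2240 / (9250 − 2240) = 0.3195.

R ≈ 0.320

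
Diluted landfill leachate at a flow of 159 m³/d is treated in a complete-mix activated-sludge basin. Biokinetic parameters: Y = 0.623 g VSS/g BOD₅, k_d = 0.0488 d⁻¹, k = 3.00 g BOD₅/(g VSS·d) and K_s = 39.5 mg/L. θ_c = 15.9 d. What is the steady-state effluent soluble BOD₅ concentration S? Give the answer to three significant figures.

S ≈ 2.51 mg/L

Effluent substrate depends only on kinetics and SRT: S = K_s(1 + k_d θ_c) / [θ_c(Yk − k_d) − 1] = 39.5 × (1 + 0.0488 × 15.9) / [15.9 × (0.623 × 3.00 − 0.0488) − 1] = 70.15 / 27.94 = 2.511 mg/L.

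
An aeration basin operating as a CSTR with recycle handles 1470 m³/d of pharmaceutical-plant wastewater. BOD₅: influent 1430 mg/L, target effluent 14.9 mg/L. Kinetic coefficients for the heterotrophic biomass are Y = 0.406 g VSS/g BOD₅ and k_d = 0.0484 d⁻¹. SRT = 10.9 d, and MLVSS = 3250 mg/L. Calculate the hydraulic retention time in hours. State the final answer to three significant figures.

τ ≈ 30.3 h

Steady-state biomass mass balance: V·X·(1 + k_d·θ_c) = Y·Q·(S₀ − S)·θ_c, so V = 0.406 × 1470 × (1430 − 14.9) × 10.9 / [3250 × (1 + 0.0484 × 10.9)] = 9.21×10^6 / 4965 = 1854 m³.
Hydraulic retention time τ = V/Q = 1854 / 1470 = 1.261 d = 30.27 h.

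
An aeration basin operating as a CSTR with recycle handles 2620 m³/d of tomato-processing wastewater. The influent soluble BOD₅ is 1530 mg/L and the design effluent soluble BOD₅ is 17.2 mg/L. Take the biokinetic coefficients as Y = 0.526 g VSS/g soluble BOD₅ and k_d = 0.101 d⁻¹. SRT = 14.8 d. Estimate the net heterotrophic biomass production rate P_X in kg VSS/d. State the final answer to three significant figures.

Y_obs = Y / (1 + k_d θ_c) = 0.526 / (1 + 0.101 × 14.8) = 0.526 / 2.495 = 0.2108.
ΔS = 1530 − 17.2 = 1513 mg/L, so the substrate removal rate is 2620 × 1513/1000 = 3964 kg soluble BOD₅/d.
Biomass produced: P_X = Y_obs·Q·ΔS = 0.2108 × 3964 ≈ 835.7 kg VSS/d.

P_X ≈ 836 kg VSS/d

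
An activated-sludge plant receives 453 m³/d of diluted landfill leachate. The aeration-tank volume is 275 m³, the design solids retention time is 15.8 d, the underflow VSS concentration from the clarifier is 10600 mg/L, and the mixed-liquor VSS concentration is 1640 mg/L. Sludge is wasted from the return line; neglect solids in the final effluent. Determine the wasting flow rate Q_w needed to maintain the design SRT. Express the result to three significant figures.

Q_w = (V·X)/(θ_c X_r) = 275.0 × 1640 / (15.8 × 10600) = 2.693 m³/d.

Q_w ≈ 2.69 m³/d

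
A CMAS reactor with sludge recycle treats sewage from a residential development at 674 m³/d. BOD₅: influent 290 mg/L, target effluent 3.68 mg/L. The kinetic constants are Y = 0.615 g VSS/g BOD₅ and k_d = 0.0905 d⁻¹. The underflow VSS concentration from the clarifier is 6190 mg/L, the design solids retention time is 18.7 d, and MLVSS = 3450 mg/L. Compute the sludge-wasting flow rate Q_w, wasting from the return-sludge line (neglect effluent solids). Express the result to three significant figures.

Q_w ≈ 7.12 m³/d

From the SRT design equation V = Y Q (S₀−S) θ_c / [X (1 + k_d θ_c)] = 0.615 × 674 × (290 − 3.68) × 18.7 / [3450 × (1 + 0.0905 × 18.7)] = 2.22×10^6 / 9289 = 238.9 m³.
Wasting from the return line (neglecting effluent solids): Q_w = V·X / (θ_c·X_r) = 238.9 × 3450 / (18.7 × 6190) = 7.121 m³/d.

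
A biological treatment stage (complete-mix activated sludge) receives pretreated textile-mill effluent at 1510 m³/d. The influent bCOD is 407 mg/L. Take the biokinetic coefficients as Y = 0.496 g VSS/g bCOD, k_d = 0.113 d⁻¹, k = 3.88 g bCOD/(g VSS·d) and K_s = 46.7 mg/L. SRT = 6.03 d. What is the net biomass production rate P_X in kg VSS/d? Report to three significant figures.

P_X ≈ 178 kg VSS/d

Effluent substrate depends only on kinetics and SRT: S = K_s(1 + k_d θ_c) / [θ_c(Yk − k_d) − 1] = 46.7 × (1 + 0.113 × 6.03) / [6.03 × (0.496 × 3.88 − 0.113) − 1] = 78.52 / 9.923 = 7.913 mg/L.
Y_obs = Y / (1 + k_d θ_c) = 0.496 / (1 + 0.113 × 6.03) = 0.496 / 1.681 = 0.2950.
Substrate removed = Q·(S₀ − S) = 1510 m³/d × (407 − 7.91) g/m³ = 6.03×10^5 g/d = 602.6 kg/d.
Biomass produced: P_X = Y_obs·Q·ΔS = 0.2950 × 602.6 ≈ 177.8 kg VSS/d.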